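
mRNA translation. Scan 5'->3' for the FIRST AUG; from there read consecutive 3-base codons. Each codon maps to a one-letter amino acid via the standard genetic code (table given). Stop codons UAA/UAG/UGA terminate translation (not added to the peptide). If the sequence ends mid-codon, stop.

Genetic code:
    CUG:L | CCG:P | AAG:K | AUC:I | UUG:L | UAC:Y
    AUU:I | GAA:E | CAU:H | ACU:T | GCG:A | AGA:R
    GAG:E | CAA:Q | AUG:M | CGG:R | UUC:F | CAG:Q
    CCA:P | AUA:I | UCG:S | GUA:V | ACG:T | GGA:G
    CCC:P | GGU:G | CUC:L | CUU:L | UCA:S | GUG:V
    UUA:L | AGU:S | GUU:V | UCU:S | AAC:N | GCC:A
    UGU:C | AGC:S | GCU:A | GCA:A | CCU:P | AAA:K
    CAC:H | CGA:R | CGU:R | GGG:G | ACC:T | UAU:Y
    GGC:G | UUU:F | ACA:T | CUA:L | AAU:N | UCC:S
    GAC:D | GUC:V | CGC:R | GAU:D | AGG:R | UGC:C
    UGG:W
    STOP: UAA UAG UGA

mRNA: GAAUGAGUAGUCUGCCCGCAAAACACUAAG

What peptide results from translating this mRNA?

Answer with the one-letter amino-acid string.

start AUG at pos 2
pos 2: AUG -> M; peptide=M
pos 5: AGU -> S; peptide=MS
pos 8: AGU -> S; peptide=MSS
pos 11: CUG -> L; peptide=MSSL
pos 14: CCC -> P; peptide=MSSLP
pos 17: GCA -> A; peptide=MSSLPA
pos 20: AAA -> K; peptide=MSSLPAK
pos 23: CAC -> H; peptide=MSSLPAKH
pos 26: UAA -> STOP

Answer: MSSLPAKH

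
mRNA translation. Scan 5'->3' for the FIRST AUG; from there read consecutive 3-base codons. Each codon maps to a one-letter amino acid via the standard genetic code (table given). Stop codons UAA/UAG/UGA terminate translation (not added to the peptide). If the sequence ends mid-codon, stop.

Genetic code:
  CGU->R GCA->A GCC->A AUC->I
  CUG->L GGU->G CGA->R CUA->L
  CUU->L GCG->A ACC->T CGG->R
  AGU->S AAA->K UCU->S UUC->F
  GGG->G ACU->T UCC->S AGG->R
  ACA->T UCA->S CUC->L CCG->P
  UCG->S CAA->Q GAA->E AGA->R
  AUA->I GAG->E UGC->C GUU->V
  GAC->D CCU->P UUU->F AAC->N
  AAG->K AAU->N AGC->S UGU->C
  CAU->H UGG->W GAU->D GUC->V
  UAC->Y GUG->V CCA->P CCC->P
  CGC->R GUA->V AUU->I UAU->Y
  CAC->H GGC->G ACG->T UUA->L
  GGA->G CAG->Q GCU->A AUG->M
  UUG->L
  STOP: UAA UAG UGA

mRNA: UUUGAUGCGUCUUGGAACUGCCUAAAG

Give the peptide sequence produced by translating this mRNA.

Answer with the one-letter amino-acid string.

Answer: MRLGTA

Derivation:
start AUG at pos 4
pos 4: AUG -> M; peptide=M
pos 7: CGU -> R; peptide=MR
pos 10: CUU -> L; peptide=MRL
pos 13: GGA -> G; peptide=MRLG
pos 16: ACU -> T; peptide=MRLGT
pos 19: GCC -> A; peptide=MRLGTA
pos 22: UAA -> STOP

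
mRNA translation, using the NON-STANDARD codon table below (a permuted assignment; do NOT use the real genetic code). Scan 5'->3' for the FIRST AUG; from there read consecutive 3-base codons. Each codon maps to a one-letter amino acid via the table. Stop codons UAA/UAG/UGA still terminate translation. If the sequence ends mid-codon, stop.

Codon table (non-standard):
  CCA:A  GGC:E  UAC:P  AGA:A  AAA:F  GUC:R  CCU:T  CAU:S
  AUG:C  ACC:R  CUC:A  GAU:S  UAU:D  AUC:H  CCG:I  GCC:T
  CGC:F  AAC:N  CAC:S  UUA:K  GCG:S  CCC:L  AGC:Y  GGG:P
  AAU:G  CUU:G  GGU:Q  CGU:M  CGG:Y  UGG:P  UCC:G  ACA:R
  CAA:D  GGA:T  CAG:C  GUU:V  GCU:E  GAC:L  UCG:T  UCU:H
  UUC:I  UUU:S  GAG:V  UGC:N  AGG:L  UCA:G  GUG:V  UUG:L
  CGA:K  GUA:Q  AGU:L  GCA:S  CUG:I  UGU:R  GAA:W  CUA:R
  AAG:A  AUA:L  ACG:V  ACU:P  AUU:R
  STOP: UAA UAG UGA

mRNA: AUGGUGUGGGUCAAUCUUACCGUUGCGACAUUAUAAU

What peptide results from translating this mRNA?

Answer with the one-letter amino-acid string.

start AUG at pos 0
pos 0: AUG -> C; peptide=C
pos 3: GUG -> V; peptide=CV
pos 6: UGG -> P; peptide=CVP
pos 9: GUC -> R; peptide=CVPR
pos 12: AAU -> G; peptide=CVPRG
pos 15: CUU -> G; peptide=CVPRGG
pos 18: ACC -> R; peptide=CVPRGGR
pos 21: GUU -> V; peptide=CVPRGGRV
pos 24: GCG -> S; peptide=CVPRGGRVS
pos 27: ACA -> R; peptide=CVPRGGRVSR
pos 30: UUA -> K; peptide=CVPRGGRVSRK
pos 33: UAA -> STOP

Answer: CVPRGGRVSRK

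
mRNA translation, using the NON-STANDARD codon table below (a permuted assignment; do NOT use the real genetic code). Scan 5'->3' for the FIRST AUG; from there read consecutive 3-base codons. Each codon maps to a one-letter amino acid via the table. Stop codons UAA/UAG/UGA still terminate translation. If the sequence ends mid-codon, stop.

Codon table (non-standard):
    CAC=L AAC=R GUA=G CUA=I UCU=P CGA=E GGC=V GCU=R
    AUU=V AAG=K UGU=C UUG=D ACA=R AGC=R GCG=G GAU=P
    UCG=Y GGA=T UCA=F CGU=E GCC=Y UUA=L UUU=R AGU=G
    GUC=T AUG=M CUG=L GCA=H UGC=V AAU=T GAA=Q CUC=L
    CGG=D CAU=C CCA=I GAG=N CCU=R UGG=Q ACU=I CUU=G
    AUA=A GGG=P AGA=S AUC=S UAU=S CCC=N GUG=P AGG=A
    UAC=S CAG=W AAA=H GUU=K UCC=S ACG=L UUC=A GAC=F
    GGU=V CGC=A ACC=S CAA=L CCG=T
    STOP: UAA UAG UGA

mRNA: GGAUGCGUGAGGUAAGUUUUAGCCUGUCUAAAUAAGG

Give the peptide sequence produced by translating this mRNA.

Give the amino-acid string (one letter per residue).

Answer: MENGGRRLPH

Derivation:
start AUG at pos 2
pos 2: AUG -> M; peptide=M
pos 5: CGU -> E; peptide=ME
pos 8: GAG -> N; peptide=MEN
pos 11: GUA -> G; peptide=MENG
pos 14: AGU -> G; peptide=MENGG
pos 17: UUU -> R; peptide=MENGGR
pos 20: AGC -> R; peptide=MENGGRR
pos 23: CUG -> L; peptide=MENGGRRL
pos 26: UCU -> P; peptide=MENGGRRLP
pos 29: AAA -> H; peptide=MENGGRRLPH
pos 32: UAA -> STOP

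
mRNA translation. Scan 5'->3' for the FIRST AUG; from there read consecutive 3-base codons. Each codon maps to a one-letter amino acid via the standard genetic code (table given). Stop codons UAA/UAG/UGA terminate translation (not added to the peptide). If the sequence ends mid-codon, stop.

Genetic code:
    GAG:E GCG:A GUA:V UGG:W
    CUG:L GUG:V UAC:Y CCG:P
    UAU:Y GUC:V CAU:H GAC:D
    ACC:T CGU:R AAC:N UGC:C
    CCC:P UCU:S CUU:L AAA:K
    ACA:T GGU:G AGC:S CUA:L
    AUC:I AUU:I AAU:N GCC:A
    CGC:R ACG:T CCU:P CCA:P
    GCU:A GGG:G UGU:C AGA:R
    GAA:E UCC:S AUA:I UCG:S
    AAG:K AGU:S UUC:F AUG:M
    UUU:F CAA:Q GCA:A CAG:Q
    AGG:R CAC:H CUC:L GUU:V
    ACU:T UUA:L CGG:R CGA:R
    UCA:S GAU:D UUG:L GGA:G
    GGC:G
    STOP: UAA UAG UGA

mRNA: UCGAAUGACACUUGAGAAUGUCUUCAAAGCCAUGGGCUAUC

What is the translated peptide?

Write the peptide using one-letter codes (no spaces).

start AUG at pos 4
pos 4: AUG -> M; peptide=M
pos 7: ACA -> T; peptide=MT
pos 10: CUU -> L; peptide=MTL
pos 13: GAG -> E; peptide=MTLE
pos 16: AAU -> N; peptide=MTLEN
pos 19: GUC -> V; peptide=MTLENV
pos 22: UUC -> F; peptide=MTLENVF
pos 25: AAA -> K; peptide=MTLENVFK
pos 28: GCC -> A; peptide=MTLENVFKA
pos 31: AUG -> M; peptide=MTLENVFKAM
pos 34: GGC -> G; peptide=MTLENVFKAMG
pos 37: UAU -> Y; peptide=MTLENVFKAMGY
pos 40: only 1 nt remain (<3), stop (end of mRNA)

Answer: MTLENVFKAMGY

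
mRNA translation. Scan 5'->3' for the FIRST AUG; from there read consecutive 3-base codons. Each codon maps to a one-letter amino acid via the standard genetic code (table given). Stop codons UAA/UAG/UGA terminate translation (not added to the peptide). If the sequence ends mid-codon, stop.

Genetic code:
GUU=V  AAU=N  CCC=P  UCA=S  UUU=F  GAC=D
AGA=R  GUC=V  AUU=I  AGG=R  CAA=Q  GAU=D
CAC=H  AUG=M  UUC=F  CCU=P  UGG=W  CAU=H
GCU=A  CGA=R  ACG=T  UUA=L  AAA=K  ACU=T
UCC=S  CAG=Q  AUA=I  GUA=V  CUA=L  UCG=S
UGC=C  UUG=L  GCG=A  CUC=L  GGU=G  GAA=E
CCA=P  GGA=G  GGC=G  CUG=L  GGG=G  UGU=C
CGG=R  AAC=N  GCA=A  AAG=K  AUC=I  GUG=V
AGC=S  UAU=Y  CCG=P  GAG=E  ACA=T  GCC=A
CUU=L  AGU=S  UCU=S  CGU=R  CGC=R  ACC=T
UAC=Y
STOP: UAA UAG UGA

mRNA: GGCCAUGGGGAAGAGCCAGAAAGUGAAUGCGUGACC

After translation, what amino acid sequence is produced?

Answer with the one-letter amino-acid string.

start AUG at pos 4
pos 4: AUG -> M; peptide=M
pos 7: GGG -> G; peptide=MG
pos 10: AAG -> K; peptide=MGK
pos 13: AGC -> S; peptide=MGKS
pos 16: CAG -> Q; peptide=MGKSQ
pos 19: AAA -> K; peptide=MGKSQK
pos 22: GUG -> V; peptide=MGKSQKV
pos 25: AAU -> N; peptide=MGKSQKVN
pos 28: GCG -> A; peptide=MGKSQKVNA
pos 31: UGA -> STOP

Answer: MGKSQKVNA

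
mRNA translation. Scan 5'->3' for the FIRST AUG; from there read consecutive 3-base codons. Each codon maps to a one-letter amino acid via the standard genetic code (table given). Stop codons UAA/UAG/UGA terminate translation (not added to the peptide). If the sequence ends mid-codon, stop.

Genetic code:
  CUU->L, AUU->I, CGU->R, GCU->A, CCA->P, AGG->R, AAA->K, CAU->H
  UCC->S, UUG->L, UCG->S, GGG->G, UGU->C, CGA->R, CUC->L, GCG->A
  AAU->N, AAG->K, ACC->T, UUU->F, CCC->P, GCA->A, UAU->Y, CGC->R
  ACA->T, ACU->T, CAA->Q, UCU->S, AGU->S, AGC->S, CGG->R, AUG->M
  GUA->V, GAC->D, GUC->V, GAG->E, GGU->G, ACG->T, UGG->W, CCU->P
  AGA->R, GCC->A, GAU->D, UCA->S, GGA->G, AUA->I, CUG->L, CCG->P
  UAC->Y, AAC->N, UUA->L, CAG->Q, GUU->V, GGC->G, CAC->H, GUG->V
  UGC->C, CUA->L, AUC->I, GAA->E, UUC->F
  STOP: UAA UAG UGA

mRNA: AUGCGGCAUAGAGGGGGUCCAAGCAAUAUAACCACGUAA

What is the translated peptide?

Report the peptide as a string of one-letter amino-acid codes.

start AUG at pos 0
pos 0: AUG -> M; peptide=M
pos 3: CGG -> R; peptide=MR
pos 6: CAU -> H; peptide=MRH
pos 9: AGA -> R; peptide=MRHR
pos 12: GGG -> G; peptide=MRHRG
pos 15: GGU -> G; peptide=MRHRGG
pos 18: CCA -> P; peptide=MRHRGGP
pos 21: AGC -> S; peptide=MRHRGGPS
pos 24: AAU -> N; peptide=MRHRGGPSN
pos 27: AUA -> I; peptide=MRHRGGPSNI
pos 30: ACC -> T; peptide=MRHRGGPSNIT
pos 33: ACG -> T; peptide=MRHRGGPSNITT
pos 36: UAA -> STOP

Answer: MRHRGGPSNITT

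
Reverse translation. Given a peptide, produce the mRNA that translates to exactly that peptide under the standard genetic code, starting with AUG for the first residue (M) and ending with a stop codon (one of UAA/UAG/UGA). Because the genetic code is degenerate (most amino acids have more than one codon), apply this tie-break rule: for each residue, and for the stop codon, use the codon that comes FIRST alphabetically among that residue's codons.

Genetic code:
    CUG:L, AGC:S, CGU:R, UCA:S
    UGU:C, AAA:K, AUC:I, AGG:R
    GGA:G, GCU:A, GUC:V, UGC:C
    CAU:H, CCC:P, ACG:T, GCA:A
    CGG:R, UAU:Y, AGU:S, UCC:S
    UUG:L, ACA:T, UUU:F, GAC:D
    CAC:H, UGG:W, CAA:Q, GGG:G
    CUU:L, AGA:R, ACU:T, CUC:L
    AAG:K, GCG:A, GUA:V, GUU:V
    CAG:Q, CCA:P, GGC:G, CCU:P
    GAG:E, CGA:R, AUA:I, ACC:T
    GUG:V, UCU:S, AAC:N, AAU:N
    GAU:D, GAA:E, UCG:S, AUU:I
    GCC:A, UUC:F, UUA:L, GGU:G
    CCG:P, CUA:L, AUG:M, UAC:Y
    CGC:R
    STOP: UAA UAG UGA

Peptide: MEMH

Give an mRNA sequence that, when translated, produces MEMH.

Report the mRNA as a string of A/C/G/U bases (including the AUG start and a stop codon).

residue 1: M -> AUG (start codon)
residue 2: E codons sorted = GAA,GAG -> pick first = GAA
residue 3: M -> AUG (only codon)
residue 4: H codons sorted = CAC,CAU -> pick first = CAC
terminator: stop codons sorted = UAA,UAG,UGA -> pick first = UAA

Answer: mRNA: AUGGAAAUGCACUAA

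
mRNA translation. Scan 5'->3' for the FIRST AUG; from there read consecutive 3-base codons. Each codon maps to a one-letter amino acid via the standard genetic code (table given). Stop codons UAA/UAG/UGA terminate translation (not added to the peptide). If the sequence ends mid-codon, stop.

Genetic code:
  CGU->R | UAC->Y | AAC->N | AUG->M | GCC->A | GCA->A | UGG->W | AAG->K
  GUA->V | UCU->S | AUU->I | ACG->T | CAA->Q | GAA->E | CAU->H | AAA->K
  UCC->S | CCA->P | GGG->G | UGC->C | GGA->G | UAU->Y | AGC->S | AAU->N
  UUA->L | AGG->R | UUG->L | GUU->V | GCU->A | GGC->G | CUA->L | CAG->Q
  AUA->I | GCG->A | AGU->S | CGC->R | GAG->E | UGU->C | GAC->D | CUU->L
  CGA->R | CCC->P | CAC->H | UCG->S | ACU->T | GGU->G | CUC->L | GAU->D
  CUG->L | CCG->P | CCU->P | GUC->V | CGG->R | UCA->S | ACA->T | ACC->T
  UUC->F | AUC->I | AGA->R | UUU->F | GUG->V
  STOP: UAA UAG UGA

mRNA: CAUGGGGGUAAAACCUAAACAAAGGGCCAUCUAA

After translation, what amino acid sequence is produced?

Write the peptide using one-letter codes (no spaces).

Answer: MGVKPKQRAI

Derivation:
start AUG at pos 1
pos 1: AUG -> M; peptide=M
pos 4: GGG -> G; peptide=MG
pos 7: GUA -> V; peptide=MGV
pos 10: AAA -> K; peptide=MGVK
pos 13: CCU -> P; peptide=MGVKP
pos 16: AAA -> K; peptide=MGVKPK
pos 19: CAA -> Q; peptide=MGVKPKQ
pos 22: AGG -> R; peptide=MGVKPKQR
pos 25: GCC -> A; peptide=MGVKPKQRA
pos 28: AUC -> I; peptide=MGVKPKQRAI
pos 31: UAA -> STOP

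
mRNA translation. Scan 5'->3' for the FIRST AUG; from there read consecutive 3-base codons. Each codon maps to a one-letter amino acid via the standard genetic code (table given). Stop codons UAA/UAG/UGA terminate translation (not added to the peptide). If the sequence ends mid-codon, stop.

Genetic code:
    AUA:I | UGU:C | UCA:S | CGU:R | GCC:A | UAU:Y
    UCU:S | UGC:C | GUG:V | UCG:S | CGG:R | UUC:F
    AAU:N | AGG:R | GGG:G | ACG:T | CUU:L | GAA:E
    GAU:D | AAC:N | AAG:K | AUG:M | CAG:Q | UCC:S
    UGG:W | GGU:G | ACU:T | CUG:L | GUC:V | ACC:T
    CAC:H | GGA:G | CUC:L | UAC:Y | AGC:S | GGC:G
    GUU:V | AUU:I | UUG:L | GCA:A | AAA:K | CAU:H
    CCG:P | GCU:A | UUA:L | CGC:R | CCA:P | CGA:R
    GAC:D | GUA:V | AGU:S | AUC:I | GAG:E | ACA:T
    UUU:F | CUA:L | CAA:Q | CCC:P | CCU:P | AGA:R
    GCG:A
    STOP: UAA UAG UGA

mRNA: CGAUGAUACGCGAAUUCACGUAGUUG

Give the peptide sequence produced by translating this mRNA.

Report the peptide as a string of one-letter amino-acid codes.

Answer: MIREFT

Derivation:
start AUG at pos 2
pos 2: AUG -> M; peptide=M
pos 5: AUA -> I; peptide=MI
pos 8: CGC -> R; peptide=MIR
pos 11: GAA -> E; peptide=MIRE
pos 14: UUC -> F; peptide=MIREF
pos 17: ACG -> T; peptide=MIREFT
pos 20: UAG -> STOP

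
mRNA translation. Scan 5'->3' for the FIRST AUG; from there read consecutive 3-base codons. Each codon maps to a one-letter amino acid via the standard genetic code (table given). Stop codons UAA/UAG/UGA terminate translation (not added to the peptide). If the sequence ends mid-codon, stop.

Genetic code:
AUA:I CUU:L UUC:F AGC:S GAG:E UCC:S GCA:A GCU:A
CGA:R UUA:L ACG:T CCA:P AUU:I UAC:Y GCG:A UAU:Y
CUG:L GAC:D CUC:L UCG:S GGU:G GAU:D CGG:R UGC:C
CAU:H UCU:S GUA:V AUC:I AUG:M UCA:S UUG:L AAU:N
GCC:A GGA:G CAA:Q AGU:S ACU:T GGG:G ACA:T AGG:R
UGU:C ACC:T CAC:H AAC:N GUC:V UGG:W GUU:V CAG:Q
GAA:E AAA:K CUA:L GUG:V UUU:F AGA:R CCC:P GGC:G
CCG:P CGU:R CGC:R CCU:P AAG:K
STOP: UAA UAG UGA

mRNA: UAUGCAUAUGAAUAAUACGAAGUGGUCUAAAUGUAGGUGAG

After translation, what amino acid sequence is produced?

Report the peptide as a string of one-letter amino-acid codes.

start AUG at pos 1
pos 1: AUG -> M; peptide=M
pos 4: CAU -> H; peptide=MH
pos 7: AUG -> M; peptide=MHM
pos 10: AAU -> N; peptide=MHMN
pos 13: AAU -> N; peptide=MHMNN
pos 16: ACG -> T; peptide=MHMNNT
pos 19: AAG -> K; peptide=MHMNNTK
pos 22: UGG -> W; peptide=MHMNNTKW
pos 25: UCU -> S; peptide=MHMNNTKWS
pos 28: AAA -> K; peptide=MHMNNTKWSK
pos 31: UGU -> C; peptide=MHMNNTKWSKC
pos 34: AGG -> R; peptide=MHMNNTKWSKCR
pos 37: UGA -> STOP

Answer: MHMNNTKWSKCR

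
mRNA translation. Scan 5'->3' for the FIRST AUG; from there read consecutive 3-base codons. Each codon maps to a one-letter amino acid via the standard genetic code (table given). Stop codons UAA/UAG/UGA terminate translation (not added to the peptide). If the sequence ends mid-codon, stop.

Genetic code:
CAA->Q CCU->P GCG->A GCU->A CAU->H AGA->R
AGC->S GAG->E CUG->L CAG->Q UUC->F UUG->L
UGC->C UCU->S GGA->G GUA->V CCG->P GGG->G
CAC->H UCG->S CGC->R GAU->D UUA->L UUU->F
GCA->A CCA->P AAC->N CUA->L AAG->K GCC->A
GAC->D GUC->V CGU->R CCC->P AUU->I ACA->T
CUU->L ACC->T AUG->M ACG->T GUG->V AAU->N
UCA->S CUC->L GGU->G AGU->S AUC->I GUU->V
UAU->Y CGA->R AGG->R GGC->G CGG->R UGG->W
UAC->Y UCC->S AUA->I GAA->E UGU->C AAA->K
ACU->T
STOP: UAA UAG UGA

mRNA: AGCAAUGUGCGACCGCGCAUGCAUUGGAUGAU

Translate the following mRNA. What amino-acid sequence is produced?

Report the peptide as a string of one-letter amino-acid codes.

start AUG at pos 4
pos 4: AUG -> M; peptide=M
pos 7: UGC -> C; peptide=MC
pos 10: GAC -> D; peptide=MCD
pos 13: CGC -> R; peptide=MCDR
pos 16: GCA -> A; peptide=MCDRA
pos 19: UGC -> C; peptide=MCDRAC
pos 22: AUU -> I; peptide=MCDRACI
pos 25: GGA -> G; peptide=MCDRACIG
pos 28: UGA -> STOP

Answer: MCDRACIG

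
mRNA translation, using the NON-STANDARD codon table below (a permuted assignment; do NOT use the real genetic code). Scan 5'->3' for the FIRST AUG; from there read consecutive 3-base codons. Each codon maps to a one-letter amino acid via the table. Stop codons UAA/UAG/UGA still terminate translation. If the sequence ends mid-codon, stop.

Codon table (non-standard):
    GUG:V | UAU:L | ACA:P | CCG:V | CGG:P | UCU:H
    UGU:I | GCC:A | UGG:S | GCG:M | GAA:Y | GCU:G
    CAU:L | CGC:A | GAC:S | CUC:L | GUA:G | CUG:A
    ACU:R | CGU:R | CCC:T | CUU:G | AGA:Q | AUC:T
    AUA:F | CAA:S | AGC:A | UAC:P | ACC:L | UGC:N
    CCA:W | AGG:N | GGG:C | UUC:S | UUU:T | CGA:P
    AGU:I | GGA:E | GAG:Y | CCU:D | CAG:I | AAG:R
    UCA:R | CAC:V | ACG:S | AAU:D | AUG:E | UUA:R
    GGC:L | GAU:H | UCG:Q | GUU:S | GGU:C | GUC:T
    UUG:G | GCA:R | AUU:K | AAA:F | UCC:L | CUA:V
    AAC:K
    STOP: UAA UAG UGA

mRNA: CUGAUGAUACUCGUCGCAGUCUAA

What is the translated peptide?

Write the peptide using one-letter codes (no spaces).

start AUG at pos 3
pos 3: AUG -> E; peptide=E
pos 6: AUA -> F; peptide=EF
pos 9: CUC -> L; peptide=EFL
pos 12: GUC -> T; peptide=EFLT
pos 15: GCA -> R; peptide=EFLTR
pos 18: GUC -> T; peptide=EFLTRT
pos 21: UAA -> STOP

Answer: EFLTRT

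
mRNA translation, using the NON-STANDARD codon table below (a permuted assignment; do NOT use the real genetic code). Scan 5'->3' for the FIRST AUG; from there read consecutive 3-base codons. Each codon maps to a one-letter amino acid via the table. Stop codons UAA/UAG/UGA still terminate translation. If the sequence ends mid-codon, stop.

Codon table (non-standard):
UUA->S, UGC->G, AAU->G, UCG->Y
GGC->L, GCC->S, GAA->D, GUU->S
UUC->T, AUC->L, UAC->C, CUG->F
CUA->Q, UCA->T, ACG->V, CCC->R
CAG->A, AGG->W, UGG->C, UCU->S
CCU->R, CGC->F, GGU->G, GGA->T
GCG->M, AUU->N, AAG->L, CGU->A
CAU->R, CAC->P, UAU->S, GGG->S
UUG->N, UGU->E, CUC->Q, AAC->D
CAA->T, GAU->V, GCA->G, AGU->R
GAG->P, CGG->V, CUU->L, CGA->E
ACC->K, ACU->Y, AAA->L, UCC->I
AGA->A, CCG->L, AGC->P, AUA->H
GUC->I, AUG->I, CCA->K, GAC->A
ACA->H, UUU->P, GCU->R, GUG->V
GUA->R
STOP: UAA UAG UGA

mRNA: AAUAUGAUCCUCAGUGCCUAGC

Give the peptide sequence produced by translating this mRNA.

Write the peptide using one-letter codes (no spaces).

start AUG at pos 3
pos 3: AUG -> I; peptide=I
pos 6: AUC -> L; peptide=IL
pos 9: CUC -> Q; peptide=ILQ
pos 12: AGU -> R; peptide=ILQR
pos 15: GCC -> S; peptide=ILQRS
pos 18: UAG -> STOP

Answer: ILQRS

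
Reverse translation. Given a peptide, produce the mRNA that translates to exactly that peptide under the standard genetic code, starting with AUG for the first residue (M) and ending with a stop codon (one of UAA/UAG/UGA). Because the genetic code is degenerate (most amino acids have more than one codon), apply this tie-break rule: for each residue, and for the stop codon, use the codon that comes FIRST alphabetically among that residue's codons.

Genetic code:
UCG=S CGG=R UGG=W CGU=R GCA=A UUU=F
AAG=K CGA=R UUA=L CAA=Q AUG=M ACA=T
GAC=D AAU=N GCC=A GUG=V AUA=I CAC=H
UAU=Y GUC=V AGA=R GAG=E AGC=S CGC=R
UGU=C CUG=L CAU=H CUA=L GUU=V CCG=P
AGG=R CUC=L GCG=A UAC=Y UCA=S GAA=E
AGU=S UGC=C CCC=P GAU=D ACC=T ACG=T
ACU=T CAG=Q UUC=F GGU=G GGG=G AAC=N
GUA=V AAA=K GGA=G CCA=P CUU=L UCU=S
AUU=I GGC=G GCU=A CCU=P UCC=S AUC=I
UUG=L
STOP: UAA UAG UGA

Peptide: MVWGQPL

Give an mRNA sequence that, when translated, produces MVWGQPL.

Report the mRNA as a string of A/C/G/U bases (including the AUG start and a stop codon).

Answer: mRNA: AUGGUAUGGGGACAACCACUAUAA

Derivation:
residue 1: M -> AUG (start codon)
residue 2: V codons sorted = GUA,GUC,GUG,GUU -> pick first = GUA
residue 3: W -> UGG (only codon)
residue 4: G codons sorted = GGA,GGC,GGG,GGU -> pick first = GGA
residue 5: Q codons sorted = CAA,CAG -> pick first = CAA
residue 6: P codons sorted = CCA,CCC,CCG,CCU -> pick first = CCA
residue 7: L codons sorted = CUA,CUC,CUG,CUU,UUA,UUG -> pick first = CUA
terminator: stop codons sorted = UAA,UAG,UGA -> pick first = UAA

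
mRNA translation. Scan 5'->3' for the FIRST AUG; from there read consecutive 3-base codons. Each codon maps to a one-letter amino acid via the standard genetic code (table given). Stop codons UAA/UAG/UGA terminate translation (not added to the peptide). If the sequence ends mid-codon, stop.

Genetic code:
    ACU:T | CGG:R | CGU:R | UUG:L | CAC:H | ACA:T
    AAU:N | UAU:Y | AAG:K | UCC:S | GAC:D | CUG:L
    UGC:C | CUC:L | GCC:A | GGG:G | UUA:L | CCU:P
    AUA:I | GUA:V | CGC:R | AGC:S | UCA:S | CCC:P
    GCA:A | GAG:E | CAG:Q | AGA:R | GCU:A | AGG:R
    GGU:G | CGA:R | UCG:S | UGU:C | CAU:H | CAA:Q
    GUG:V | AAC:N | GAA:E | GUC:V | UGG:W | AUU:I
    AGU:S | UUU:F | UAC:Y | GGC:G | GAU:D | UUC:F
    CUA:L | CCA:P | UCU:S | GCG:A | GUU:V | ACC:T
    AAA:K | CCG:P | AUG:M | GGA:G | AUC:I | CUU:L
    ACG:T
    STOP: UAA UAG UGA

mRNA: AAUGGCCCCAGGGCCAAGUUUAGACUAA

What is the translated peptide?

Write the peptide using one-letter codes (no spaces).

Answer: MAPGPSLD

Derivation:
start AUG at pos 1
pos 1: AUG -> M; peptide=M
pos 4: GCC -> A; peptide=MA
pos 7: CCA -> P; peptide=MAP
pos 10: GGG -> G; peptide=MAPG
pos 13: CCA -> P; peptide=MAPGP
pos 16: AGU -> S; peptide=MAPGPS
pos 19: UUA -> L; peptide=MAPGPSL
pos 22: GAC -> D; peptide=MAPGPSLD
pos 25: UAA -> STOP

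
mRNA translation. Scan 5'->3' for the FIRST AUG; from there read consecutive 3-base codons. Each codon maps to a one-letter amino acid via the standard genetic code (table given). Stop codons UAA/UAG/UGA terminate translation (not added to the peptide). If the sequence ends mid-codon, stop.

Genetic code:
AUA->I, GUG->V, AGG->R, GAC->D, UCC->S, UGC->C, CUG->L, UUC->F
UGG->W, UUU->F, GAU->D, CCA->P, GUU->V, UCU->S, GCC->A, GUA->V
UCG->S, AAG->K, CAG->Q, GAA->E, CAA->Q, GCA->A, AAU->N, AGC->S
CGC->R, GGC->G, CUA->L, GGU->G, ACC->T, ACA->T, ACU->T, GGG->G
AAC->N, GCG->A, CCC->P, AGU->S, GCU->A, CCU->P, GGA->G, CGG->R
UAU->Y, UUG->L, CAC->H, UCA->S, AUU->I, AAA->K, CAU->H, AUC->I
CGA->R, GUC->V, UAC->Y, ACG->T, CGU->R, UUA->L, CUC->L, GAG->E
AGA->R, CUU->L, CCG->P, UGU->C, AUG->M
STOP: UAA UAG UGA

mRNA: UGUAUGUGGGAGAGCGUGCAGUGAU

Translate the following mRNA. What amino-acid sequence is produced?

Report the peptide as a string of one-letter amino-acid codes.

Answer: MWESVQ

Derivation:
start AUG at pos 3
pos 3: AUG -> M; peptide=M
pos 6: UGG -> W; peptide=MW
pos 9: GAG -> E; peptide=MWE
pos 12: AGC -> S; peptide=MWES
pos 15: GUG -> V; peptide=MWESV
pos 18: CAG -> Q; peptide=MWESVQ
pos 21: UGA -> STOP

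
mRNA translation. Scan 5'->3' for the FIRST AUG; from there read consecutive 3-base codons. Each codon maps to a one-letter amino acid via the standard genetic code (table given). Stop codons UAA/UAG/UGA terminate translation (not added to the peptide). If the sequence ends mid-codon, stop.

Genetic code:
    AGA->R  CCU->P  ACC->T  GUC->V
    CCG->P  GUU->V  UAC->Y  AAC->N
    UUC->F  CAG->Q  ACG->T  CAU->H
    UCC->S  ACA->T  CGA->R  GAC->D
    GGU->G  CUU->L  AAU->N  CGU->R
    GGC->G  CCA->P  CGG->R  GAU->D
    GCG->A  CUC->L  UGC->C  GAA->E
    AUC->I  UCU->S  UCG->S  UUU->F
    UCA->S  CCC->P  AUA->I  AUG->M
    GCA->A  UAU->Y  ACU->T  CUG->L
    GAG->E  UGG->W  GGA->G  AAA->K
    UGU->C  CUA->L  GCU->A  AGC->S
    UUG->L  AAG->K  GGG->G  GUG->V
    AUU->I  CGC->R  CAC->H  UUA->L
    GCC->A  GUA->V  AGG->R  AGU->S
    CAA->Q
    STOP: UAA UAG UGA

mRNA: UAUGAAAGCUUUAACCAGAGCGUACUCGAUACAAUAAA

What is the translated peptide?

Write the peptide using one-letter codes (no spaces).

start AUG at pos 1
pos 1: AUG -> M; peptide=M
pos 4: AAA -> K; peptide=MK
pos 7: GCU -> A; peptide=MKA
pos 10: UUA -> L; peptide=MKAL
pos 13: ACC -> T; peptide=MKALT
pos 16: AGA -> R; peptide=MKALTR
pos 19: GCG -> A; peptide=MKALTRA
pos 22: UAC -> Y; peptide=MKALTRAY
pos 25: UCG -> S; peptide=MKALTRAYS
pos 28: AUA -> I; peptide=MKALTRAYSI
pos 31: CAA -> Q; peptide=MKALTRAYSIQ
pos 34: UAA -> STOP

Answer: MKALTRAYSIQ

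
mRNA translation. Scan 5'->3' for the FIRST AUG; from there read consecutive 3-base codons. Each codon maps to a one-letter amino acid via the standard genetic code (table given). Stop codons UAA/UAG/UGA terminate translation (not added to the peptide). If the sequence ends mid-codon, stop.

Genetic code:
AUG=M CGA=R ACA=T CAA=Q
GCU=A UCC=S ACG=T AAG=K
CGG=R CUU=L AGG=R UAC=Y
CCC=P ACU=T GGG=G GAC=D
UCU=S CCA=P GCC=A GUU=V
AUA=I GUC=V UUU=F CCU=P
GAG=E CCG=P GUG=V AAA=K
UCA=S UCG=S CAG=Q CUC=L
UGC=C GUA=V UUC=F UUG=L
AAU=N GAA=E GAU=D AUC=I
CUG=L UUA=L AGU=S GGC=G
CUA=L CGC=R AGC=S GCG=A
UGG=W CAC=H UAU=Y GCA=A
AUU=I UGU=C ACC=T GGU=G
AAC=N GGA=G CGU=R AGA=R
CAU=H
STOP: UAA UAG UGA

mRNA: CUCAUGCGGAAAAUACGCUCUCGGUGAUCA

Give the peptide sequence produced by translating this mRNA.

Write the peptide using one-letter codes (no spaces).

Answer: MRKIRSR

Derivation:
start AUG at pos 3
pos 3: AUG -> M; peptide=M
pos 6: CGG -> R; peptide=MR
pos 9: AAA -> K; peptide=MRK
pos 12: AUA -> I; peptide=MRKI
pos 15: CGC -> R; peptide=MRKIR
pos 18: UCU -> S; peptide=MRKIRS
pos 21: CGG -> R; peptide=MRKIRSR
pos 24: UGA -> STOP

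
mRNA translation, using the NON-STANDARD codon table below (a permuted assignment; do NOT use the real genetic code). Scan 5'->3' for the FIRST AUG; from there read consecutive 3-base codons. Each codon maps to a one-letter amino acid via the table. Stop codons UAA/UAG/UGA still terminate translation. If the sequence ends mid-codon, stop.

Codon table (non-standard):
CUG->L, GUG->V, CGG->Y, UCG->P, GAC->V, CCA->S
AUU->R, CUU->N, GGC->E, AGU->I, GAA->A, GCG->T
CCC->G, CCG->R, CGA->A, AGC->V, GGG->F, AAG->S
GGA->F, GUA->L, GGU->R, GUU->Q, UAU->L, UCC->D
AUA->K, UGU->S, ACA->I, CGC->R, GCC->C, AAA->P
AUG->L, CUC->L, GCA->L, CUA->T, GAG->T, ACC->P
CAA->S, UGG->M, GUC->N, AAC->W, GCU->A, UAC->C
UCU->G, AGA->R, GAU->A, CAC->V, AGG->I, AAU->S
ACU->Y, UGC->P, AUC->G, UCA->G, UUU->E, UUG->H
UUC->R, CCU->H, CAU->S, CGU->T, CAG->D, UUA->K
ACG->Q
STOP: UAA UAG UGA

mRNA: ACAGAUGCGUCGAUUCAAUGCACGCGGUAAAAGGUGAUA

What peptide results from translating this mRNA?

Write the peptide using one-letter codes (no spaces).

Answer: LTARSLRRPI

Derivation:
start AUG at pos 4
pos 4: AUG -> L; peptide=L
pos 7: CGU -> T; peptide=LT
pos 10: CGA -> A; peptide=LTA
pos 13: UUC -> R; peptide=LTAR
pos 16: AAU -> S; peptide=LTARS
pos 19: GCA -> L; peptide=LTARSL
pos 22: CGC -> R; peptide=LTARSLR
pos 25: GGU -> R; peptide=LTARSLRR
pos 28: AAA -> P; peptide=LTARSLRRP
pos 31: AGG -> I; peptide=LTARSLRRPI
pos 34: UGA -> STOP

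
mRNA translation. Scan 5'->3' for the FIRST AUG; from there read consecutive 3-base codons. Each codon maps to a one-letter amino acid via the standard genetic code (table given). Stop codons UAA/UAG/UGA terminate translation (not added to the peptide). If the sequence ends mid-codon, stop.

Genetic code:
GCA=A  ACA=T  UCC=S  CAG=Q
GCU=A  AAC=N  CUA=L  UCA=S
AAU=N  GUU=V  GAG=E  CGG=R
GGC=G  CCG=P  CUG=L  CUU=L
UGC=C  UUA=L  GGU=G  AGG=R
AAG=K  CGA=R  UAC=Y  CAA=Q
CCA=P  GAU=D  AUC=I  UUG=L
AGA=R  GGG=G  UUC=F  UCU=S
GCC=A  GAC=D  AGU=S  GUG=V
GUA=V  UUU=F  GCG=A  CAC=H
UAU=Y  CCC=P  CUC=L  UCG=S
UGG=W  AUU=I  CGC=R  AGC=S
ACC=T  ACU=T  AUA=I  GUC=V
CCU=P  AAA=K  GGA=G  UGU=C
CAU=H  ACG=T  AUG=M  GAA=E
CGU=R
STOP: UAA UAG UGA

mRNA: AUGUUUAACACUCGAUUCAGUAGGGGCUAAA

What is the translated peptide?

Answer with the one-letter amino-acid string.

Answer: MFNTRFSRG

Derivation:
start AUG at pos 0
pos 0: AUG -> M; peptide=M
pos 3: UUU -> F; peptide=MF
pos 6: AAC -> N; peptide=MFN
pos 9: ACU -> T; peptide=MFNT
pos 12: CGA -> R; peptide=MFNTR
pos 15: UUC -> F; peptide=MFNTRF
pos 18: AGU -> S; peptide=MFNTRFS
pos 21: AGG -> R; peptide=MFNTRFSR
pos 24: GGC -> G; peptide=MFNTRFSRG
pos 27: UAA -> STOP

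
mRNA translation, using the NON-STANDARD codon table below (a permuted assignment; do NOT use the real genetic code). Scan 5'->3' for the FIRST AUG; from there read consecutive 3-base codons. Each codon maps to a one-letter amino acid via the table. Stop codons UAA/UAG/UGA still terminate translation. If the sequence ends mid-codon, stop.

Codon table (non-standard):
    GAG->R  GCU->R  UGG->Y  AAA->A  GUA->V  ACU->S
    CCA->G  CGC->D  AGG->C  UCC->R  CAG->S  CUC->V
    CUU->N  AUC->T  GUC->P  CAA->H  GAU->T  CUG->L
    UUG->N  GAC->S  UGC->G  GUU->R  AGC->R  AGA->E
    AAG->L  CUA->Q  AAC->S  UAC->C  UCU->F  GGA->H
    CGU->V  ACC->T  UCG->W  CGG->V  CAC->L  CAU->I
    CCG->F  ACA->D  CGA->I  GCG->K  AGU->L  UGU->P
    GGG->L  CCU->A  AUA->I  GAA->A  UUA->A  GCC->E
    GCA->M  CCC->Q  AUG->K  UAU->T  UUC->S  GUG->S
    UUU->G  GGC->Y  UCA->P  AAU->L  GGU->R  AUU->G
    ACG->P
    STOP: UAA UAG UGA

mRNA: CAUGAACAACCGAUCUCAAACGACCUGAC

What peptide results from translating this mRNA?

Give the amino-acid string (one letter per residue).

start AUG at pos 1
pos 1: AUG -> K; peptide=K
pos 4: AAC -> S; peptide=KS
pos 7: AAC -> S; peptide=KSS
pos 10: CGA -> I; peptide=KSSI
pos 13: UCU -> F; peptide=KSSIF
pos 16: CAA -> H; peptide=KSSIFH
pos 19: ACG -> P; peptide=KSSIFHP
pos 22: ACC -> T; peptide=KSSIFHPT
pos 25: UGA -> STOP

Answer: KSSIFHPT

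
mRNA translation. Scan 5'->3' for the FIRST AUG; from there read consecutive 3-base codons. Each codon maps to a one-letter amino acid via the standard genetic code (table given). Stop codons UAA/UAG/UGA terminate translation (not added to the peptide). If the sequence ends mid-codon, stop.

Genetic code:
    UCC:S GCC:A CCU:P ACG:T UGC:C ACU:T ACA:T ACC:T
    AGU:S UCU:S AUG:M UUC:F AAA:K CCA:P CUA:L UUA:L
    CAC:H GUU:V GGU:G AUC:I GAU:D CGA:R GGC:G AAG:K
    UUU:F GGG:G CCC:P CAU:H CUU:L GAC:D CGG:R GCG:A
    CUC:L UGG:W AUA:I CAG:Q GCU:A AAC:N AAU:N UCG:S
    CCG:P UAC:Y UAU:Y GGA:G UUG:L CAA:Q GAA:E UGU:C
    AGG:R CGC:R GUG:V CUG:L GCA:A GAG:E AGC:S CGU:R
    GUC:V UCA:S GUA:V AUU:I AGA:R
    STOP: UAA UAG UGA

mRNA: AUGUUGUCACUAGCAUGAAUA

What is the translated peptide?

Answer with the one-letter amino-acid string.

Answer: MLSLA

Derivation:
start AUG at pos 0
pos 0: AUG -> M; peptide=M
pos 3: UUG -> L; peptide=ML
pos 6: UCA -> S; peptide=MLS
pos 9: CUA -> L; peptide=MLSL
pos 12: GCA -> A; peptide=MLSLA
pos 15: UGA -> STOP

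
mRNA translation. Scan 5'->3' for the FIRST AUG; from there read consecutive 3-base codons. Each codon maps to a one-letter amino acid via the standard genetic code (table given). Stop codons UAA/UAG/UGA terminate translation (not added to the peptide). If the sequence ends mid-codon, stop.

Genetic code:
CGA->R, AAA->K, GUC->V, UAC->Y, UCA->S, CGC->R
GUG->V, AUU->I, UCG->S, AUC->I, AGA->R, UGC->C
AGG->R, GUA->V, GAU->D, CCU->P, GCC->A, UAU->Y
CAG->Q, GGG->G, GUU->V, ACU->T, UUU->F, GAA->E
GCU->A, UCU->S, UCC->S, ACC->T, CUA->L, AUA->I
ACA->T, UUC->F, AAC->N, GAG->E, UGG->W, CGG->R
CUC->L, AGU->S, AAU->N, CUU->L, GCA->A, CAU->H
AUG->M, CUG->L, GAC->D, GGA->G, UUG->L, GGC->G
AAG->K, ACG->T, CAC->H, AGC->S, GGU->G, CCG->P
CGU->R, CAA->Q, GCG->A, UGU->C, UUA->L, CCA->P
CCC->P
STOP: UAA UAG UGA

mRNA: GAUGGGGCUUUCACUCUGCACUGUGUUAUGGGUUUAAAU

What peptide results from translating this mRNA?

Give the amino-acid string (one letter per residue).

Answer: MGLSLCTVLWV

Derivation:
start AUG at pos 1
pos 1: AUG -> M; peptide=M
pos 4: GGG -> G; peptide=MG
pos 7: CUU -> L; peptide=MGL
pos 10: UCA -> S; peptide=MGLS
pos 13: CUC -> L; peptide=MGLSL
pos 16: UGC -> C; peptide=MGLSLC
pos 19: ACU -> T; peptide=MGLSLCT
pos 22: GUG -> V; peptide=MGLSLCTV
pos 25: UUA -> L; peptide=MGLSLCTVL
pos 28: UGG -> W; peptide=MGLSLCTVLW
pos 31: GUU -> V; peptide=MGLSLCTVLWV
pos 34: UAA -> STOP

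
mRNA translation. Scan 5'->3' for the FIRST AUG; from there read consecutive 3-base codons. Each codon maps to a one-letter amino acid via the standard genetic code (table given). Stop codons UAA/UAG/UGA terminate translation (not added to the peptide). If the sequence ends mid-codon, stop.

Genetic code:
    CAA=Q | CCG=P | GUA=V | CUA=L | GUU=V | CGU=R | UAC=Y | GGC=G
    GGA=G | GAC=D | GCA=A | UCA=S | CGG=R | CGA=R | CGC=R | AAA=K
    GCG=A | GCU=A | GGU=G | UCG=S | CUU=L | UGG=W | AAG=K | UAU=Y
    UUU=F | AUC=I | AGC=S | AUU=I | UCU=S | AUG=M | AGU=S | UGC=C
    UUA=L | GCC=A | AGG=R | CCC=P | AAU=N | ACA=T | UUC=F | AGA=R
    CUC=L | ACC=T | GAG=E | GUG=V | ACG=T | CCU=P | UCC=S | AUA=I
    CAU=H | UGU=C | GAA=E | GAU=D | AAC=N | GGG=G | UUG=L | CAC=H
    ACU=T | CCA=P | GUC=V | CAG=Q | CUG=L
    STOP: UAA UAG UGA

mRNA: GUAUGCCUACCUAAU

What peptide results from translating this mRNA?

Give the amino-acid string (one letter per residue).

start AUG at pos 2
pos 2: AUG -> M; peptide=M
pos 5: CCU -> P; peptide=MP
pos 8: ACC -> T; peptide=MPT
pos 11: UAA -> STOP

Answer: MPT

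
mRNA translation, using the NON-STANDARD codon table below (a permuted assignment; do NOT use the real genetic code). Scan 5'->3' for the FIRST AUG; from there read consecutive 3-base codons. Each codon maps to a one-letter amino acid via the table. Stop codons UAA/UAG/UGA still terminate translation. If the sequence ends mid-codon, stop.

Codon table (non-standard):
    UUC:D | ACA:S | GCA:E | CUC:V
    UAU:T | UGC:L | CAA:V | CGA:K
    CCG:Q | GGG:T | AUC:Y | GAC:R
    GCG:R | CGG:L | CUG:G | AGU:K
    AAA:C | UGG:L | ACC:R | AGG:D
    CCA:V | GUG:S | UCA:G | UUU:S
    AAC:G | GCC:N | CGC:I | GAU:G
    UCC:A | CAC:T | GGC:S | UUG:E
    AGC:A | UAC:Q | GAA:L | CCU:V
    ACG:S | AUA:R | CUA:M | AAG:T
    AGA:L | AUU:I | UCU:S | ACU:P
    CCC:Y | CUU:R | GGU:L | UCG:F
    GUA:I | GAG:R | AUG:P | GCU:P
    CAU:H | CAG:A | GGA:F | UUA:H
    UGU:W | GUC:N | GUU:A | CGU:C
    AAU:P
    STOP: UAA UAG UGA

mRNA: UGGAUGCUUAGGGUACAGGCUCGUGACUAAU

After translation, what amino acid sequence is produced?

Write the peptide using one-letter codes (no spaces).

Answer: PRDIAPCR

Derivation:
start AUG at pos 3
pos 3: AUG -> P; peptide=P
pos 6: CUU -> R; peptide=PR
pos 9: AGG -> D; peptide=PRD
pos 12: GUA -> I; peptide=PRDI
pos 15: CAG -> A; peptide=PRDIA
pos 18: GCU -> P; peptide=PRDIAP
pos 21: CGU -> C; peptide=PRDIAPC
pos 24: GAC -> R; peptide=PRDIAPCR
pos 27: UAA -> STOP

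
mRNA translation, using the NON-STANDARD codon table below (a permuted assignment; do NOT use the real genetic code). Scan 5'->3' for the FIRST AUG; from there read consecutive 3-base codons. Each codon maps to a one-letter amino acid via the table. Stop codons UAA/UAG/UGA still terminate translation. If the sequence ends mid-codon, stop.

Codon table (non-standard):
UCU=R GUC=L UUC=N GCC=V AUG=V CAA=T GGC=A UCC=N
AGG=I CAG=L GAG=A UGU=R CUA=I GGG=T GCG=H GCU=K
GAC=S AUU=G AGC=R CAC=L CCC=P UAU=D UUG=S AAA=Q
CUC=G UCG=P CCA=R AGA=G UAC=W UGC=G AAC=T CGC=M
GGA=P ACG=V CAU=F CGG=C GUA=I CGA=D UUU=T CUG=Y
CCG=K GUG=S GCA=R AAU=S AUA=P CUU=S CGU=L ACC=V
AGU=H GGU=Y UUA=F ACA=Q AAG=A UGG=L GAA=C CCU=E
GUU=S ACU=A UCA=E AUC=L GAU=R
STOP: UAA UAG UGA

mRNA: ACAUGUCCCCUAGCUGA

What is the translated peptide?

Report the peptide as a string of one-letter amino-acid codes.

Answer: VNER

Derivation:
start AUG at pos 2
pos 2: AUG -> V; peptide=V
pos 5: UCC -> N; peptide=VN
pos 8: CCU -> E; peptide=VNE
pos 11: AGC -> R; peptide=VNER
pos 14: UGA -> STOP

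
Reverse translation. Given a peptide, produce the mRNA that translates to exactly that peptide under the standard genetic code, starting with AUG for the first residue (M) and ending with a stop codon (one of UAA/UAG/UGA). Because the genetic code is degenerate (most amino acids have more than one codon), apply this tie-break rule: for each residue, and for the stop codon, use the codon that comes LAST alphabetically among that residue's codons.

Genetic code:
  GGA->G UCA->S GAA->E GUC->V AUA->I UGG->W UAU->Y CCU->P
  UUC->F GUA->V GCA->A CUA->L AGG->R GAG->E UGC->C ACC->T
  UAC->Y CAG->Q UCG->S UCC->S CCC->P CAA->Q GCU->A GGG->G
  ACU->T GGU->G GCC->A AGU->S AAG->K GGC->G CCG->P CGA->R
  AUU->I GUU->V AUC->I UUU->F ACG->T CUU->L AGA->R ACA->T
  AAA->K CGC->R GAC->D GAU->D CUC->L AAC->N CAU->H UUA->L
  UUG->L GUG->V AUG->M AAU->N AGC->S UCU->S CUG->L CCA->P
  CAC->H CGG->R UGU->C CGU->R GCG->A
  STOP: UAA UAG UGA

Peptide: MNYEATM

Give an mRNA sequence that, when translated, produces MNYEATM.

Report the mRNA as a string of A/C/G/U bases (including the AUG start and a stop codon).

residue 1: M -> AUG (start codon)
residue 2: N codons sorted = AAC,AAU -> pick last = AAU
residue 3: Y codons sorted = UAC,UAU -> pick last = UAU
residue 4: E codons sorted = GAA,GAG -> pick last = GAG
residue 5: A codons sorted = GCA,GCC,GCG,GCU -> pick last = GCU
residue 6: T codons sorted = ACA,ACC,ACG,ACU -> pick last = ACU
residue 7: M -> AUG (only codon)
terminator: stop codons sorted = UAA,UAG,UGA -> pick last = UGA

Answer: mRNA: AUGAAUUAUGAGGCUACUAUGUGA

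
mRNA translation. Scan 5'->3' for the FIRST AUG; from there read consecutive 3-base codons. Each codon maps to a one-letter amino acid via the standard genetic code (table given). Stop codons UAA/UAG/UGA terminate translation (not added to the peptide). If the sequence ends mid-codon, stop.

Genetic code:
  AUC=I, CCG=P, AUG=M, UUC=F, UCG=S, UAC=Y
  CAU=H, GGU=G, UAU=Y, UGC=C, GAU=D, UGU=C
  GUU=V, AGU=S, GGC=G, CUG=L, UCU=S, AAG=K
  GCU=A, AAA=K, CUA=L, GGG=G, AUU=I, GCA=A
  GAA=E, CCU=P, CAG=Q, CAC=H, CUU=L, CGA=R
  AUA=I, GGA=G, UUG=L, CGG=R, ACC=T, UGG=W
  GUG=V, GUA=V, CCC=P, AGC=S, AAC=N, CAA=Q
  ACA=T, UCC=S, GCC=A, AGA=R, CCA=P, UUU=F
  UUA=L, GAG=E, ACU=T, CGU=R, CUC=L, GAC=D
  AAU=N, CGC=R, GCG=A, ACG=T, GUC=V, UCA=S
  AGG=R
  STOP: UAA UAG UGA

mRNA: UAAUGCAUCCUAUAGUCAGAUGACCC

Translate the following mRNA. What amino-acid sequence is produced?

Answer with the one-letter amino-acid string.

start AUG at pos 2
pos 2: AUG -> M; peptide=M
pos 5: CAU -> H; peptide=MH
pos 8: CCU -> P; peptide=MHP
pos 11: AUA -> I; peptide=MHPI
pos 14: GUC -> V; peptide=MHPIV
pos 17: AGA -> R; peptide=MHPIVR
pos 20: UGA -> STOP

Answer: MHPIVR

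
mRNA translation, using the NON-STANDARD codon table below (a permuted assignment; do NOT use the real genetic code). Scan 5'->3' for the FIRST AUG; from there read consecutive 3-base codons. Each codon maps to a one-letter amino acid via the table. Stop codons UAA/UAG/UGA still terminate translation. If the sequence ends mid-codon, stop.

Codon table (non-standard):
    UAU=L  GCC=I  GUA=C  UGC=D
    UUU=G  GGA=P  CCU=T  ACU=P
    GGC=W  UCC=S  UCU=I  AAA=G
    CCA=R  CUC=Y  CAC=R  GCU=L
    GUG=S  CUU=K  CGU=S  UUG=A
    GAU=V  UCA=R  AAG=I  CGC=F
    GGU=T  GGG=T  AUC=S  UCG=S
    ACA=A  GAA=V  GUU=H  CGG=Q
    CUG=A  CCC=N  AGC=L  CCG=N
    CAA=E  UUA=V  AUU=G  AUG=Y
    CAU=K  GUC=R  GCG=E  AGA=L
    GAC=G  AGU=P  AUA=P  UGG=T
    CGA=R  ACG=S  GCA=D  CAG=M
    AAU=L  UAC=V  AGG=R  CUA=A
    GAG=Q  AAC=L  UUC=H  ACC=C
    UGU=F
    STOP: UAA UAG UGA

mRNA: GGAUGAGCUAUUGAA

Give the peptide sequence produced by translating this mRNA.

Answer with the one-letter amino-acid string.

start AUG at pos 2
pos 2: AUG -> Y; peptide=Y
pos 5: AGC -> L; peptide=YL
pos 8: UAU -> L; peptide=YLL
pos 11: UGA -> STOP

Answer: YLL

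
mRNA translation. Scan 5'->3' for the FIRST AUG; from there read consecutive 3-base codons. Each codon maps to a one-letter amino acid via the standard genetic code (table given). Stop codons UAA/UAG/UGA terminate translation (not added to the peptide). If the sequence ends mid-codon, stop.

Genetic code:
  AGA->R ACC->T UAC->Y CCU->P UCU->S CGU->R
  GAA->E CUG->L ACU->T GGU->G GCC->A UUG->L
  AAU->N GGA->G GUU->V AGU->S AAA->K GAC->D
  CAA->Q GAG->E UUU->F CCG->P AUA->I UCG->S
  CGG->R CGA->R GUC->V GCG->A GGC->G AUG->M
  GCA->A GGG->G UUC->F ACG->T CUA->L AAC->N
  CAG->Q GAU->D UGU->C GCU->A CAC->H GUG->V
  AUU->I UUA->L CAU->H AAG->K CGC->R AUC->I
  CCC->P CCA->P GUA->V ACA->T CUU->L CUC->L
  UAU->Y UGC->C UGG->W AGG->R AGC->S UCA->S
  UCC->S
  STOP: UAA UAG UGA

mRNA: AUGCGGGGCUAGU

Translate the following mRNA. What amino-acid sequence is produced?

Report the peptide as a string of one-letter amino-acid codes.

start AUG at pos 0
pos 0: AUG -> M; peptide=M
pos 3: CGG -> R; peptide=MR
pos 6: GGC -> G; peptide=MRG
pos 9: UAG -> STOP

Answer: MRG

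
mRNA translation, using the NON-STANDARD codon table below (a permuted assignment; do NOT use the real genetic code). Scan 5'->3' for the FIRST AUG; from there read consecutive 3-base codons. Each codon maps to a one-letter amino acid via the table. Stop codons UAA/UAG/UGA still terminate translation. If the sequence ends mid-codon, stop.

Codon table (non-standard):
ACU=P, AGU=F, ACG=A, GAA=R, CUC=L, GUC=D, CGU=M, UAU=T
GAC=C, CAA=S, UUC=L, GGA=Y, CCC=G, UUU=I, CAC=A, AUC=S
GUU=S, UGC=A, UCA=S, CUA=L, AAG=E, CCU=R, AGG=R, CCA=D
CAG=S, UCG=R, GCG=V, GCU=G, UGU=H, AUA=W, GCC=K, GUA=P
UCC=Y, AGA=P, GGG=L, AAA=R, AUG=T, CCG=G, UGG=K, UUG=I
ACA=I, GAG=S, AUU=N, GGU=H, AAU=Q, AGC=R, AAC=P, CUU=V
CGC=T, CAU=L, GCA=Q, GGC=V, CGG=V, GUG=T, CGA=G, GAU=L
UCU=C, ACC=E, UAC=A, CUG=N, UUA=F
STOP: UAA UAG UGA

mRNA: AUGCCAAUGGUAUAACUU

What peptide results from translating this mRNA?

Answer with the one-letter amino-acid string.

Answer: TDTP

Derivation:
start AUG at pos 0
pos 0: AUG -> T; peptide=T
pos 3: CCA -> D; peptide=TD
pos 6: AUG -> T; peptide=TDT
pos 9: GUA -> P; peptide=TDTP
pos 12: UAA -> STOP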